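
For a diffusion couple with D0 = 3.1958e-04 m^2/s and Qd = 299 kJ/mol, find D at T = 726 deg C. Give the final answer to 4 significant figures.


D = D0 * exp(-Qd / (R*T))
T = 999.15 K
D = 3.1958e-04 * exp(-299e3 / (8.314 * 999.15))
D = 7.457e-20 m^2/s


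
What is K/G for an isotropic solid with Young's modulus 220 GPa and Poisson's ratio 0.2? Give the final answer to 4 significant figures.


G = E / (2*(1+nu))
G = 220 / (2*(1+0.2)) = 91.6667 GPa
K = E / (3*(1-2*nu))
K = 220 / (3*(1-2*0.2)) = 122.222 GPa
K/G = 122.222 / 91.6667 = 1.333


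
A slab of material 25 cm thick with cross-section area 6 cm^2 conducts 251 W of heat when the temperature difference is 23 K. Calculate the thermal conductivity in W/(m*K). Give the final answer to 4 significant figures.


k = Q*L / (A*dT)
L = 0.25 m, A = 6e-04 m^2
k = 251 * 0.25 / (6e-04 * 23)
k = 4547 W/(m*K)


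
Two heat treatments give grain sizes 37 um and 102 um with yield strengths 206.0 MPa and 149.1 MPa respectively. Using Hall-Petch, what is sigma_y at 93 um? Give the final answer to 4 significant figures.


sigma_y = sigma0 + k / sqrt(d)
1/sqrt(d1) = 1/sqrt(3.7e-05) = 164.399;  1/sqrt(d2) = 99.0148
k = (sigma1 - sigma2) / (1/sqrt(d1) - 1/sqrt(d2)) = (206.0 - 149.1) / (164.399 - 99.0148) = 0.87024 MPa*m^0.5
sigma0 = sigma1 - k/sqrt(d1) = 206.0 - 0.87024*164.399 = 62.9334 MPa
sigma_y(d3) = 62.9334 + 0.87024 / sqrt(9.3e-05) = 153.2 MPa


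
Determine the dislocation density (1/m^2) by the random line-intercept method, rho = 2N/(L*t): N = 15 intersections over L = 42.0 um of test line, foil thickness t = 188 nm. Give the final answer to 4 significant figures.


rho = 2N / (L * t)
L = 42.0 um = 4.2e-05 m, t = 188 nm = 1.88e-07 m
rho = 2 * 15 / (4.2e-05 * 1.88e-07)
rho = 3.799e+12 1/m^2


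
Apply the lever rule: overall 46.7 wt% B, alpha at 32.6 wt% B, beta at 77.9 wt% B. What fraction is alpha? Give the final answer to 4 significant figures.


f_alpha = (C_beta - C0) / (C_beta - C_alpha)
f_alpha = (77.9 - 46.7) / (77.9 - 32.6)
f_alpha = 0.6887


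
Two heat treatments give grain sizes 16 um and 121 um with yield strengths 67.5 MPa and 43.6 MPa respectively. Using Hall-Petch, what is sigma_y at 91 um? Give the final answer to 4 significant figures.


sigma_y = sigma0 + k / sqrt(d)
1/sqrt(d1) = 1/sqrt(1.6e-05) = 250;  1/sqrt(d2) = 90.9091
k = (sigma1 - sigma2) / (1/sqrt(d1) - 1/sqrt(d2)) = (67.5 - 43.6) / (250 - 90.9091) = 0.150229 MPa*m^0.5
sigma0 = sigma1 - k/sqrt(d1) = 67.5 - 0.150229*250 = 29.9429 MPa
sigma_y(d3) = 29.9429 + 0.150229 / sqrt(9.1e-05) = 45.69 MPa


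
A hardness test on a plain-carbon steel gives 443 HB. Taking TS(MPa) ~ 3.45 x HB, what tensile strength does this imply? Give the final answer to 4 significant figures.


TS (MPa) = 3.45 * HB
TS = 3.45 * 443
TS = 1528 MPa


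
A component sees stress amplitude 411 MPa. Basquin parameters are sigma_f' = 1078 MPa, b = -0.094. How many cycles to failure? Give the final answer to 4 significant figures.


sigma_a = sigma_f' * (2*Nf)^b
2*Nf = (sigma_a / sigma_f')^(1/b)
2*Nf = (411 / 1078)^(1/-0.094)
2*Nf = 28515
Nf = 14260 cycles


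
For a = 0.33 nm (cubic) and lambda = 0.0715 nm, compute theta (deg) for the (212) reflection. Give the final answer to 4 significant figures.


d = a / sqrt(h^2+k^2+l^2)
d = 0.33 / sqrt(9) = 0.11 nm
lambda = 2*d*sin(theta)  =>  sin(theta) = lambda / (2*d)
sin(theta) = 0.0715 / (2 * 0.11) = 0.325
theta = 18.97 deg


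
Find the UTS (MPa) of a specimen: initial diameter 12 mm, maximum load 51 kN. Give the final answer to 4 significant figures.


A0 = pi*(d/2)^2 = pi*(12/2)^2 = 113.097 mm^2
UTS = F_max / A0 = 51*1000 / 113.097
UTS = 450.9 MPa


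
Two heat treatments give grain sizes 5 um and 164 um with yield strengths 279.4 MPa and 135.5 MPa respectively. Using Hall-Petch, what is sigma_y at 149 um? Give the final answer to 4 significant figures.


sigma_y = sigma0 + k / sqrt(d)
1/sqrt(d1) = 1/sqrt(5e-06) = 447.214;  1/sqrt(d2) = 78.0869
k = (sigma1 - sigma2) / (1/sqrt(d1) - 1/sqrt(d2)) = (279.4 - 135.5) / (447.214 - 78.0869) = 0.389839 MPa*m^0.5
sigma0 = sigma1 - k/sqrt(d1) = 279.4 - 0.389839*447.214 = 105.059 MPa
sigma_y(d3) = 105.059 + 0.389839 / sqrt(1.49e-04) = 137 MPa


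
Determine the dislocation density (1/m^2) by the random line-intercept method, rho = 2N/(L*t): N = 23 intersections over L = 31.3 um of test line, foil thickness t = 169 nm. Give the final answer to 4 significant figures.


rho = 2N / (L * t)
L = 31.3 um = 3.13e-05 m, t = 169 nm = 1.69e-07 m
rho = 2 * 23 / (3.13e-05 * 1.69e-07)
rho = 8.696e+12 1/m^2


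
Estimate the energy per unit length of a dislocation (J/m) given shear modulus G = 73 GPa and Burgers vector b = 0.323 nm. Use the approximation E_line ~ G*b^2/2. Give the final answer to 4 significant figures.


E = G*b^2/2
b = 0.323 nm = 3.23e-10 m
G = 73 GPa = 7.3e+10 Pa
E = 0.5 * 7.3e+10 * (3.23e-10)^2
E = 3.808e-09 J/m


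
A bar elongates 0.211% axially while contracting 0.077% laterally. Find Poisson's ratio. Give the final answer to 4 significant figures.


nu = -epsilon_lat / epsilon_axial
Lateral strain is contraction (negative), so using magnitudes:
nu = 0.077 / 0.211
nu = 0.3649


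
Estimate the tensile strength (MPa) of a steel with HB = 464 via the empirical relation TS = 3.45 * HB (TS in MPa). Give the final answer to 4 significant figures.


TS (MPa) = 3.45 * HB
TS = 3.45 * 464
TS = 1601 MPa


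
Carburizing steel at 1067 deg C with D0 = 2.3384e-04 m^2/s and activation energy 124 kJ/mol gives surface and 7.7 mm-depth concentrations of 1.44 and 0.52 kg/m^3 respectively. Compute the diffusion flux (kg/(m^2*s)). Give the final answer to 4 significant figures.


Step 1: D = D0 * exp(-Qd/(R*T))
T = 1067 + 273.15 = 1340.15 K
D = 2.3384e-04 * exp(-124e3 / (8.314 * 1340.15)) = 3.43267e-09 m^2/s
Step 2: J = D * (C1 - C2) / dx
J = 3.43267e-09 * (1.44 - 0.52) / 7.7e-03
J = 4.101e-07 kg/(m^2*s)


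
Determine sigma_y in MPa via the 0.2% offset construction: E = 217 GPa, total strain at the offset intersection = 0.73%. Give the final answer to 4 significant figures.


Offset strain = 0.002
Elastic strain at yield = total_strain - offset = 7.3e-03 - 0.002 = 5.3e-03
sigma_y = E * elastic_strain = 217000 * 5.3e-03
sigma_y = 1150 MPa


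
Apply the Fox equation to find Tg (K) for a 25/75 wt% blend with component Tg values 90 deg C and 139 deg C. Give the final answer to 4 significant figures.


1/Tg = w1/Tg1 + w2/Tg2 (in Kelvin)
Tg1 = 363.15 K, Tg2 = 412.15 K
1/Tg = 0.25/363.15 + 0.75/412.15
Tg = 398.7 K


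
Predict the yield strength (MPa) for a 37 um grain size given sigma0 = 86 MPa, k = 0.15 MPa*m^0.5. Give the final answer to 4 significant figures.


sigma_y = sigma0 + k / sqrt(d)
d = 37 um = 3.7e-05 m
sigma_y = 86 + 0.15 / sqrt(3.7e-05)
sigma_y = 110.7 MPa


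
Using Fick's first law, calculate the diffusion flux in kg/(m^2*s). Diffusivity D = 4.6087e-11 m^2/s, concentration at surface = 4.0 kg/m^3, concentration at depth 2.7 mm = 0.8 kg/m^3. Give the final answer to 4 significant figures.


J = -D * (dC/dx) = D * (C1 - C2) / dx
J = 4.6087e-11 * (4.0 - 0.8) / 2.7e-03
J = 5.462e-08 kg/(m^2*s)


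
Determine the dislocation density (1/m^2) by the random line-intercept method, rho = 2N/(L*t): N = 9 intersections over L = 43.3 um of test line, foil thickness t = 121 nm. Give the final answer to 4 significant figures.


rho = 2N / (L * t)
L = 43.3 um = 4.33e-05 m, t = 121 nm = 1.21e-07 m
rho = 2 * 9 / (4.33e-05 * 1.21e-07)
rho = 3.436e+12 1/m^2


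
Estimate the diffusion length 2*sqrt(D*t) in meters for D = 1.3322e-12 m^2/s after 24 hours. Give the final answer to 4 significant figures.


t = 24 hr = 86400 s
Diffusion length = 2*sqrt(D*t)
= 2*sqrt(1.3322e-12 * 86400)
= 6.785e-04 m


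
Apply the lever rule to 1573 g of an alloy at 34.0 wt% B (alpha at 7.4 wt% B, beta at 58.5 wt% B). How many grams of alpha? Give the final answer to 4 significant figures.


f_alpha = (C_beta - C0) / (C_beta - C_alpha)
f_alpha = (58.5 - 34.0) / (58.5 - 7.4) = 0.479452
m_alpha = f_alpha * m_total = 0.479452 * 1573 = 754.2 g


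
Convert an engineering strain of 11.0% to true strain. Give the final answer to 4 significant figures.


epsilon_true = ln(1 + epsilon_eng)
epsilon_true = ln(1 + 0.11)
epsilon_true = 0.1044


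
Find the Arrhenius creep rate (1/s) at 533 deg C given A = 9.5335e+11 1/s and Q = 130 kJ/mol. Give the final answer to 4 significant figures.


rate = A * exp(-Q / (R*T))
T = 533 + 273.15 = 806.15 K
rate = 9.5335e+11 * exp(-130e3 / (8.314 * 806.15))
rate = 3594 1/s


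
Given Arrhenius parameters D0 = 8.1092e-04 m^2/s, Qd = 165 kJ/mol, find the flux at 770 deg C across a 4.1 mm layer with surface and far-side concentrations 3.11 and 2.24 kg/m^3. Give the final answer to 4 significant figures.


Step 1: D = D0 * exp(-Qd/(R*T))
T = 770 + 273.15 = 1043.15 K
D = 8.1092e-04 * exp(-165e3 / (8.314 * 1043.15)) = 4.43076e-12 m^2/s
Step 2: J = D * (C1 - C2) / dx
J = 4.43076e-12 * (3.11 - 2.24) / 4.1e-03
J = 9.402e-10 kg/(m^2*s)


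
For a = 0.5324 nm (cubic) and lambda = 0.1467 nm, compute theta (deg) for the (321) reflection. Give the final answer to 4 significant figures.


d = a / sqrt(h^2+k^2+l^2)
d = 0.5324 / sqrt(14) = 0.14229 nm
lambda = 2*d*sin(theta)  =>  sin(theta) = lambda / (2*d)
sin(theta) = 0.1467 / (2 * 0.14229) = 0.515497
theta = 31.03 deg


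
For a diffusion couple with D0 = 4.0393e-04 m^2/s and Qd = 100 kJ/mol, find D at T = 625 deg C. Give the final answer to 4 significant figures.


D = D0 * exp(-Qd / (R*T))
T = 898.15 K
D = 4.0393e-04 * exp(-100e3 / (8.314 * 898.15))
D = 6.17e-10 m^2/s


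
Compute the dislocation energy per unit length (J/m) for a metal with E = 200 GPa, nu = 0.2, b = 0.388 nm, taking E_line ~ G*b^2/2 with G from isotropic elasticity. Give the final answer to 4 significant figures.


Step 1: G = E / (2*(1+nu))
G = 200 / (2*(1+0.2)) = 83.3333 GPa = 8.33333e+10 Pa
Step 2: E_line = G*b^2/2
b = 0.388 nm = 3.88e-10 m
E_line = 0.5 * 8.33333e+10 * (3.88e-10)^2 = 6.273e-09 J/m


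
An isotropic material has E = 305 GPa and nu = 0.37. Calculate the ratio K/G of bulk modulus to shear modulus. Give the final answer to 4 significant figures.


G = E / (2*(1+nu))
G = 305 / (2*(1+0.37)) = 111.314 GPa
K = E / (3*(1-2*nu))
K = 305 / (3*(1-2*0.37)) = 391.026 GPa
K/G = 391.026 / 111.314 = 3.513


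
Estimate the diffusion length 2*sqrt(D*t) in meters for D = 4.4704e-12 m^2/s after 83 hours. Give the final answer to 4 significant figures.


t = 83 hr = 298800 s
Diffusion length = 2*sqrt(D*t)
= 2*sqrt(4.4704e-12 * 298800)
= 2.311e-03 m


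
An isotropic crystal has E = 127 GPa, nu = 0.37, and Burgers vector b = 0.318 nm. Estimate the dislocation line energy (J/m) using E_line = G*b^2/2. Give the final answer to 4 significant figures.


Step 1: G = E / (2*(1+nu))
G = 127 / (2*(1+0.37)) = 46.3504 GPa = 4.63504e+10 Pa
Step 2: E_line = G*b^2/2
b = 0.318 nm = 3.18e-10 m
E_line = 0.5 * 4.63504e+10 * (3.18e-10)^2 = 2.344e-09 J/m


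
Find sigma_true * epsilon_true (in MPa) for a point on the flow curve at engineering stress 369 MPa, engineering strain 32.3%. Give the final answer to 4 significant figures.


sigma_true = sigma_eng * (1 + epsilon_eng)
sigma_true = 369 * (1 + 0.323) = 488.187 MPa
epsilon_true = ln(1 + epsilon_eng)
epsilon_true = ln(1 + 0.323) = 0.279902
sigma_true * epsilon_true = 488.187 * 0.279902 = 136.6 MPa


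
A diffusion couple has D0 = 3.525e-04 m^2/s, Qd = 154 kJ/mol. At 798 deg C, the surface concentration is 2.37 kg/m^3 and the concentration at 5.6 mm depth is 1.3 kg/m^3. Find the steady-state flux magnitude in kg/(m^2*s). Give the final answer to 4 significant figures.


Step 1: D = D0 * exp(-Qd/(R*T))
T = 798 + 273.15 = 1071.15 K
D = 3.525e-04 * exp(-154e3 / (8.314 * 1071.15)) = 1.08912e-11 m^2/s
Step 2: J = D * (C1 - C2) / dx
J = 1.08912e-11 * (2.37 - 1.3) / 5.6e-03
J = 2.081e-09 kg/(m^2*s)


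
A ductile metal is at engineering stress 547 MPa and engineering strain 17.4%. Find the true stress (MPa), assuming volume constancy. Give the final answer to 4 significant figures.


sigma_true = sigma_eng * (1 + epsilon_eng)
sigma_true = 547 * (1 + 0.174)
sigma_true = 642.2 MPa


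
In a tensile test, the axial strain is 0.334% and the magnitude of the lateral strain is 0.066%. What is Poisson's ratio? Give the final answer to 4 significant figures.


nu = -epsilon_lat / epsilon_axial
Lateral strain is contraction (negative), so using magnitudes:
nu = 0.066 / 0.334
nu = 0.1976


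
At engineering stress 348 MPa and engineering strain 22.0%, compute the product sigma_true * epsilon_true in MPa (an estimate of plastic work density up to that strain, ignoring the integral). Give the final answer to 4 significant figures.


sigma_true = sigma_eng * (1 + epsilon_eng)
sigma_true = 348 * (1 + 0.22) = 424.56 MPa
epsilon_true = ln(1 + epsilon_eng)
epsilon_true = ln(1 + 0.22) = 0.198851
sigma_true * epsilon_true = 424.56 * 0.198851 = 84.42 MPa


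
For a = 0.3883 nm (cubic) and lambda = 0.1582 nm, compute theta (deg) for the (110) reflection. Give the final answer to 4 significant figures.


d = a / sqrt(h^2+k^2+l^2)
d = 0.3883 / sqrt(2) = 0.27457 nm
lambda = 2*d*sin(theta)  =>  sin(theta) = lambda / (2*d)
sin(theta) = 0.1582 / (2 * 0.27457) = 0.288087
theta = 16.74 deg


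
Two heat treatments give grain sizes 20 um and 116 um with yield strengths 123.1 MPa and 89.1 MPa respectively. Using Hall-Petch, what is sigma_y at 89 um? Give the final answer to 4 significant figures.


sigma_y = sigma0 + k / sqrt(d)
1/sqrt(d1) = 1/sqrt(2e-05) = 223.607;  1/sqrt(d2) = 92.8477
k = (sigma1 - sigma2) / (1/sqrt(d1) - 1/sqrt(d2)) = (123.1 - 89.1) / (223.607 - 92.8477) = 0.26002 MPa*m^0.5
sigma0 = sigma1 - k/sqrt(d1) = 123.1 - 0.26002*223.607 = 64.9577 MPa
sigma_y(d3) = 64.9577 + 0.26002 / sqrt(8.9e-05) = 92.52 MPa


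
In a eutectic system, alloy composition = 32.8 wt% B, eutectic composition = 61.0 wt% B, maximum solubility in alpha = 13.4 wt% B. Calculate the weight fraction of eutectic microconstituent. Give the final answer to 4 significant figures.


f_primary = (C_e - C0) / (C_e - C_alpha_max)
f_primary = (61.0 - 32.8) / (61.0 - 13.4)
f_primary = 0.592437
f_eutectic = 1 - 0.592437 = 0.4076


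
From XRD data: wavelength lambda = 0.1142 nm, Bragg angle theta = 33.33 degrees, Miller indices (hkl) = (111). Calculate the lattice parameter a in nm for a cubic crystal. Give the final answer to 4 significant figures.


d = lambda / (2*sin(theta))
d = 0.1142 / (2*sin(33.33 deg))
d = 0.10392 nm
a = d * sqrt(h^2+k^2+l^2) = 0.10392 * sqrt(3)
a = 0.18 nm


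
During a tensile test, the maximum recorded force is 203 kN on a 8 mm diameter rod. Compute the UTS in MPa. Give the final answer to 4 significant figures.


A0 = pi*(d/2)^2 = pi*(8/2)^2 = 50.2655 mm^2
UTS = F_max / A0 = 203*1000 / 50.2655
UTS = 4039 MPa


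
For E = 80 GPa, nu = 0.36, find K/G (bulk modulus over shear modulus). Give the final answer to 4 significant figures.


G = E / (2*(1+nu))
G = 80 / (2*(1+0.36)) = 29.4118 GPa
K = E / (3*(1-2*nu))
K = 80 / (3*(1-2*0.36)) = 95.2381 GPa
K/G = 95.2381 / 29.4118 = 3.238


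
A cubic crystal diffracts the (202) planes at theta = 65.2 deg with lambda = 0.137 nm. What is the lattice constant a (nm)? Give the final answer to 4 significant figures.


d = lambda / (2*sin(theta))
d = 0.137 / (2*sin(65.2 deg))
d = 0.075459 nm
a = d * sqrt(h^2+k^2+l^2) = 0.075459 * sqrt(8)
a = 0.2134 nm


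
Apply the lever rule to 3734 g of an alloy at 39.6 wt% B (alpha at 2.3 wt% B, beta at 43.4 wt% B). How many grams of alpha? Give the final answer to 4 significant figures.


f_alpha = (C_beta - C0) / (C_beta - C_alpha)
f_alpha = (43.4 - 39.6) / (43.4 - 2.3) = 0.0924574
m_alpha = f_alpha * m_total = 0.0924574 * 3734 = 345.2 g


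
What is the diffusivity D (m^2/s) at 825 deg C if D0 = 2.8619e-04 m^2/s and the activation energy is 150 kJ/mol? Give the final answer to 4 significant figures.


D = D0 * exp(-Qd / (R*T))
T = 1098.15 K
D = 2.8619e-04 * exp(-150e3 / (8.314 * 1098.15))
D = 2.096e-11 m^2/s


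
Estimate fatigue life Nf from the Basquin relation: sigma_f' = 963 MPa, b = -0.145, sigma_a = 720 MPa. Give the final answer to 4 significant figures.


sigma_a = sigma_f' * (2*Nf)^b
2*Nf = (sigma_a / sigma_f')^(1/b)
2*Nf = (720 / 963)^(1/-0.145)
2*Nf = 7.43005
Nf = 3.715 cycles


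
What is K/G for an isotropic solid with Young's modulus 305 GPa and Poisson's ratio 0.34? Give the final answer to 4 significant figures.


G = E / (2*(1+nu))
G = 305 / (2*(1+0.34)) = 113.806 GPa
K = E / (3*(1-2*nu))
K = 305 / (3*(1-2*0.34)) = 317.708 GPa
K/G = 317.708 / 113.806 = 2.792


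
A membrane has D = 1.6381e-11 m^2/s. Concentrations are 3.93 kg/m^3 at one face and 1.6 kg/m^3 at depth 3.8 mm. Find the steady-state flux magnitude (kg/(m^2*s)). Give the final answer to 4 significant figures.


J = -D * (dC/dx) = D * (C1 - C2) / dx
J = 1.6381e-11 * (3.93 - 1.6) / 3.8e-03
J = 1.004e-08 kg/(m^2*s)


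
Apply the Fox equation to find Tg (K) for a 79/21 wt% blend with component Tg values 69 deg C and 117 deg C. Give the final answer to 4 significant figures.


1/Tg = w1/Tg1 + w2/Tg2 (in Kelvin)
Tg1 = 342.15 K, Tg2 = 390.15 K
1/Tg = 0.79/342.15 + 0.21/390.15
Tg = 351.2 K


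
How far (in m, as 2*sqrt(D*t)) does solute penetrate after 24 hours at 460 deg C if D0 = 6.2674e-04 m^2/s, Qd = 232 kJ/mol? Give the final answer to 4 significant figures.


Step 1: D = D0 * exp(-Qd/(R*T))
T = 733.15 K
D = 6.2674e-04 * exp(-232e3 / (8.314 * 733.15)) = 1.85019e-20 m^2/s
Step 2: L = 2*sqrt(D*t)
t = 24 h = 86400 s
L = 2*sqrt(1.85019e-20 * 86400) = 7.996e-08 m


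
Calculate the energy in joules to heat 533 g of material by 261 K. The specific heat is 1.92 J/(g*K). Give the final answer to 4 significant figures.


Q = m * cp * dT
Q = 533 * 1.92 * 261
Q = 267100 J


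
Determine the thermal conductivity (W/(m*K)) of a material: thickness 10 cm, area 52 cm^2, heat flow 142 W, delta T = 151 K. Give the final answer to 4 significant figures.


k = Q*L / (A*dT)
L = 0.1 m, A = 5.2e-03 m^2
k = 142 * 0.1 / (5.2e-03 * 151)
k = 18.08 W/(m*K)


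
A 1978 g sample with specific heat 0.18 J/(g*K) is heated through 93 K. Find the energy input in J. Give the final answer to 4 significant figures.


Q = m * cp * dT
Q = 1978 * 0.18 * 93
Q = 33110 J


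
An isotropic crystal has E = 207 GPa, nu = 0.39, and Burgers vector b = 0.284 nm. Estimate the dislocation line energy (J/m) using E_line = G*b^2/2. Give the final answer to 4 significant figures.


Step 1: G = E / (2*(1+nu))
G = 207 / (2*(1+0.39)) = 74.4604 GPa = 7.44604e+10 Pa
Step 2: E_line = G*b^2/2
b = 0.284 nm = 2.84e-10 m
E_line = 0.5 * 7.44604e+10 * (2.84e-10)^2 = 3.003e-09 J/m


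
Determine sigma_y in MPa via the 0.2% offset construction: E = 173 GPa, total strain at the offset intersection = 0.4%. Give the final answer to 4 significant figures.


Offset strain = 0.002
Elastic strain at yield = total_strain - offset = 4e-03 - 0.002 = 2e-03
sigma_y = E * elastic_strain = 173000 * 2e-03
sigma_y = 346 MPa


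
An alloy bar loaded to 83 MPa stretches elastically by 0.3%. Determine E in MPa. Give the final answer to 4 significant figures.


E = sigma / epsilon
epsilon = 0.3% = 3e-03
E = 83 / 3e-03
E = 27670 MPa


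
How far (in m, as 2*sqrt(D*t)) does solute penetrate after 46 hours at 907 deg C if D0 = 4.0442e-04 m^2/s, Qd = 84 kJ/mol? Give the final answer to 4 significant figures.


Step 1: D = D0 * exp(-Qd/(R*T))
T = 1180.15 K
D = 4.0442e-04 * exp(-84e3 / (8.314 * 1180.15)) = 7.74057e-08 m^2/s
Step 2: L = 2*sqrt(D*t)
t = 46 h = 165600 s
L = 2*sqrt(7.74057e-08 * 165600) = 0.2264 m


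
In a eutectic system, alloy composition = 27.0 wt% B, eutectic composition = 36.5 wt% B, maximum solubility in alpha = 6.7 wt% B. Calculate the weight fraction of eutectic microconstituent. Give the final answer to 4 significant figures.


f_primary = (C_e - C0) / (C_e - C_alpha_max)
f_primary = (36.5 - 27.0) / (36.5 - 6.7)
f_primary = 0.318792
f_eutectic = 1 - 0.318792 = 0.6812


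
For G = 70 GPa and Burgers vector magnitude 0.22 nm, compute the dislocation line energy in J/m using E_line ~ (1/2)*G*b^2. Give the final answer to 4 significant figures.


E = G*b^2/2
b = 0.22 nm = 2.2e-10 m
G = 70 GPa = 7e+10 Pa
E = 0.5 * 7e+10 * (2.2e-10)^2
E = 1.694e-09 J/m


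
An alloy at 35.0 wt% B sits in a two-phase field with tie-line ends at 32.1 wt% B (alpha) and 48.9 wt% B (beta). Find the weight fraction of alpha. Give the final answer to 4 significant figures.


f_alpha = (C_beta - C0) / (C_beta - C_alpha)
f_alpha = (48.9 - 35.0) / (48.9 - 32.1)
f_alpha = 0.8274


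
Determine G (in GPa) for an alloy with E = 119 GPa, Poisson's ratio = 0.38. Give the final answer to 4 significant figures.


G = E / (2*(1+nu))
G = 119 / (2*(1+0.38))
G = 43.12 GPa


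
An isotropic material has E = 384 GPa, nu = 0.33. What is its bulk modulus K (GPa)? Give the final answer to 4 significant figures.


K = E / (3*(1-2*nu))
K = 384 / (3*(1-2*0.33))
K = 376.5 GPa


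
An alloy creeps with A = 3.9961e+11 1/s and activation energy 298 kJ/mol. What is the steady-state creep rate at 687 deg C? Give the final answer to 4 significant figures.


rate = A * exp(-Q / (R*T))
T = 687 + 273.15 = 960.15 K
rate = 3.9961e+11 * exp(-298e3 / (8.314 * 960.15))
rate = 2.45e-05 1/s


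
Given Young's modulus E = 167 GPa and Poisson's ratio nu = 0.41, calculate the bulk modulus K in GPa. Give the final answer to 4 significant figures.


K = E / (3*(1-2*nu))
K = 167 / (3*(1-2*0.41))
K = 309.3 GPa


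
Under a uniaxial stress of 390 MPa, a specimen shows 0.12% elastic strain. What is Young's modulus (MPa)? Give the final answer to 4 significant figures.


E = sigma / epsilon
epsilon = 0.12% = 1.2e-03
E = 390 / 1.2e-03
E = 325000 MPa


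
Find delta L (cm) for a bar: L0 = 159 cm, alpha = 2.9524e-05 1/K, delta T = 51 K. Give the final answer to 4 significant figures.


dL = L0 * alpha * dT
dL = 159 * 2.9524e-05 * 51
dL = 0.2394 cm


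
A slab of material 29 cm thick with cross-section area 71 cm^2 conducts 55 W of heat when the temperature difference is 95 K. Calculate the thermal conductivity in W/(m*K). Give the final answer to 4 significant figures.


k = Q*L / (A*dT)
L = 0.29 m, A = 7.1e-03 m^2
k = 55 * 0.29 / (7.1e-03 * 95)
k = 23.65 W/(m*K)


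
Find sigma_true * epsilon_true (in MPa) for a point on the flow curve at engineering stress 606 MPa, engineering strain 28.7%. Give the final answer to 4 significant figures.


sigma_true = sigma_eng * (1 + epsilon_eng)
sigma_true = 606 * (1 + 0.287) = 779.922 MPa
epsilon_true = ln(1 + epsilon_eng)
epsilon_true = ln(1 + 0.287) = 0.252314
sigma_true * epsilon_true = 779.922 * 0.252314 = 196.8 MPa


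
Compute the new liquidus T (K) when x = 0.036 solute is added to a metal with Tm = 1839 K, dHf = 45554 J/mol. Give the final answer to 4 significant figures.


dT = R*Tm^2*x / dHf
dT = 8.314 * 1839^2 * 0.036 / 45554
dT = 22.2203 K
T_new = 1839 - 22.2203 = 1817 K


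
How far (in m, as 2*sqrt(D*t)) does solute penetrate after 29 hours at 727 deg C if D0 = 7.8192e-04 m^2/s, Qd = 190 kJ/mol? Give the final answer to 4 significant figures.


Step 1: D = D0 * exp(-Qd/(R*T))
T = 1000.15 K
D = 7.8192e-04 * exp(-190e3 / (8.314 * 1000.15)) = 9.32633e-14 m^2/s
Step 2: L = 2*sqrt(D*t)
t = 29 h = 104400 s
L = 2*sqrt(9.32633e-14 * 104400) = 1.973e-04 m


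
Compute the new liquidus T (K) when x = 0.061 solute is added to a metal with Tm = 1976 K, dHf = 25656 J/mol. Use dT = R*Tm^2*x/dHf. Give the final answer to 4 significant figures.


dT = R*Tm^2*x / dHf
dT = 8.314 * 1976^2 * 0.061 / 25656
dT = 77.1836 K
T_new = 1976 - 77.1836 = 1899 K


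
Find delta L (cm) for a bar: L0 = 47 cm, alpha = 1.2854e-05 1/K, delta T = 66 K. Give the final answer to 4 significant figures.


dL = L0 * alpha * dT
dL = 47 * 1.2854e-05 * 66
dL = 0.03987 cm


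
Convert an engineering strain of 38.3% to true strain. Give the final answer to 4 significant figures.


epsilon_true = ln(1 + epsilon_eng)
epsilon_true = ln(1 + 0.383)
epsilon_true = 0.3243


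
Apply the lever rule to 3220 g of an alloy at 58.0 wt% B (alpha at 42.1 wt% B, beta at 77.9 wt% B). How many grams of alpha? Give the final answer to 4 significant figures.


f_alpha = (C_beta - C0) / (C_beta - C_alpha)
f_alpha = (77.9 - 58.0) / (77.9 - 42.1) = 0.555866
m_alpha = f_alpha * m_total = 0.555866 * 3220 = 1790 g


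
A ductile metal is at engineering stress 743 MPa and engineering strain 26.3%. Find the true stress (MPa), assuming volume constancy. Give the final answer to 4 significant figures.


sigma_true = sigma_eng * (1 + epsilon_eng)
sigma_true = 743 * (1 + 0.263)
sigma_true = 938.4 MPa


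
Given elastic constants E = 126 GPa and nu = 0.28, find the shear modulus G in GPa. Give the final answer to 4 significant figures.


G = E / (2*(1+nu))
G = 126 / (2*(1+0.28))
G = 49.22 GPa


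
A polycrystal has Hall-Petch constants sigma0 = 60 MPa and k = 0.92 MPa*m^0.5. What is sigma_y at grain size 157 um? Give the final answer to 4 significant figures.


sigma_y = sigma0 + k / sqrt(d)
d = 157 um = 1.57e-04 m
sigma_y = 60 + 0.92 / sqrt(1.57e-04)
sigma_y = 133.4 MPa


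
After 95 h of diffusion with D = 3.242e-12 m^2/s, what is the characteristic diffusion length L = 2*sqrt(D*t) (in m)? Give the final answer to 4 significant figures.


t = 95 hr = 342000 s
Diffusion length = 2*sqrt(D*t)
= 2*sqrt(3.242e-12 * 342000)
= 2.106e-03 m


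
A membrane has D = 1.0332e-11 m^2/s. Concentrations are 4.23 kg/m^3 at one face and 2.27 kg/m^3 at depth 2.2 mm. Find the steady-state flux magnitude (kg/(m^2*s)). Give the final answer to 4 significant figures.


J = -D * (dC/dx) = D * (C1 - C2) / dx
J = 1.0332e-11 * (4.23 - 2.27) / 2.2e-03
J = 9.205e-09 kg/(m^2*s)


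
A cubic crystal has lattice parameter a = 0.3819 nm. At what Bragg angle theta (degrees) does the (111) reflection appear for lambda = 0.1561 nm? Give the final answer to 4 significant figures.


d = a / sqrt(h^2+k^2+l^2)
d = 0.3819 / sqrt(3) = 0.22049 nm
lambda = 2*d*sin(theta)  =>  sin(theta) = lambda / (2*d)
sin(theta) = 0.1561 / (2 * 0.22049) = 0.353984
theta = 20.73 deg


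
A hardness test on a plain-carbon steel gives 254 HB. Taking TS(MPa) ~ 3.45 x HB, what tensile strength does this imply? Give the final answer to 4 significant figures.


TS (MPa) = 3.45 * HB
TS = 3.45 * 254
TS = 876.3 MPa


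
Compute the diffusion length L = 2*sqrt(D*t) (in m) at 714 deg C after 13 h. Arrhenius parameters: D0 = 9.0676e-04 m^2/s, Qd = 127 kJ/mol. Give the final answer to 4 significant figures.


Step 1: D = D0 * exp(-Qd/(R*T))
T = 987.15 K
D = 9.0676e-04 * exp(-127e3 / (8.314 * 987.15)) = 1.72622e-10 m^2/s
Step 2: L = 2*sqrt(D*t)
t = 13 h = 46800 s
L = 2*sqrt(1.72622e-10 * 46800) = 5.685e-03 m


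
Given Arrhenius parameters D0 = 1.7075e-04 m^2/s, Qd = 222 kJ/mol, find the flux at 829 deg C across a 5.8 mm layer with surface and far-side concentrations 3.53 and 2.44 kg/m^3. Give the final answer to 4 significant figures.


Step 1: D = D0 * exp(-Qd/(R*T))
T = 829 + 273.15 = 1102.15 K
D = 1.7075e-04 * exp(-222e3 / (8.314 * 1102.15)) = 5.13624e-15 m^2/s
Step 2: J = D * (C1 - C2) / dx
J = 5.13624e-15 * (3.53 - 2.44) / 5.8e-03
J = 9.653e-13 kg/(m^2*s)


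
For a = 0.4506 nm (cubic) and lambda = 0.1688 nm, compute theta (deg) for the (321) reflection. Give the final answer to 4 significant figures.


d = a / sqrt(h^2+k^2+l^2)
d = 0.4506 / sqrt(14) = 0.120428 nm
lambda = 2*d*sin(theta)  =>  sin(theta) = lambda / (2*d)
sin(theta) = 0.1688 / (2 * 0.120428) = 0.700834
theta = 44.49 deg


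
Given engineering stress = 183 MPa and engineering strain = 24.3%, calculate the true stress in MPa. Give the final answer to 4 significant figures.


sigma_true = sigma_eng * (1 + epsilon_eng)
sigma_true = 183 * (1 + 0.243)
sigma_true = 227.5 MPa


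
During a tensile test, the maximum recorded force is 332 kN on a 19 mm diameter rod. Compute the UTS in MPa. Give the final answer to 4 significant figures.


A0 = pi*(d/2)^2 = pi*(19/2)^2 = 283.529 mm^2
UTS = F_max / A0 = 332*1000 / 283.529
UTS = 1171 MPa


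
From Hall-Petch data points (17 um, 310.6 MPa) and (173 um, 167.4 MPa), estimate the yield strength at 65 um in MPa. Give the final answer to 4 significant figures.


sigma_y = sigma0 + k / sqrt(d)
1/sqrt(d1) = 1/sqrt(1.7e-05) = 242.536;  1/sqrt(d2) = 76.0286
k = (sigma1 - sigma2) / (1/sqrt(d1) - 1/sqrt(d2)) = (310.6 - 167.4) / (242.536 - 76.0286) = 0.860024 MPa*m^0.5
sigma0 = sigma1 - k/sqrt(d1) = 310.6 - 0.860024*242.536 = 102.014 MPa
sigma_y(d3) = 102.014 + 0.860024 / sqrt(6.5e-05) = 208.7 MPa


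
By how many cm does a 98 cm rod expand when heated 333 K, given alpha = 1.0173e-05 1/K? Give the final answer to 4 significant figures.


dL = L0 * alpha * dT
dL = 98 * 1.0173e-05 * 333
dL = 0.332 cm


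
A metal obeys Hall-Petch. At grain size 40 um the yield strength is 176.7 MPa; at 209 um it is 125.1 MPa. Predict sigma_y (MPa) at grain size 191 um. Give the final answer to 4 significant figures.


sigma_y = sigma0 + k / sqrt(d)
1/sqrt(d1) = 1/sqrt(4e-05) = 158.114;  1/sqrt(d2) = 69.1714
k = (sigma1 - sigma2) / (1/sqrt(d1) - 1/sqrt(d2)) = (176.7 - 125.1) / (158.114 - 69.1714) = 0.580151 MPa*m^0.5
sigma0 = sigma1 - k/sqrt(d1) = 176.7 - 0.580151*158.114 = 84.9702 MPa
sigma_y(d3) = 84.9702 + 0.580151 / sqrt(1.91e-04) = 126.9 MPa


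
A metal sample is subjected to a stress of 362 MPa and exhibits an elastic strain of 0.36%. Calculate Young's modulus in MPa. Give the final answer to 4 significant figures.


E = sigma / epsilon
epsilon = 0.36% = 3.6e-03
E = 362 / 3.6e-03
E = 100600 MPa


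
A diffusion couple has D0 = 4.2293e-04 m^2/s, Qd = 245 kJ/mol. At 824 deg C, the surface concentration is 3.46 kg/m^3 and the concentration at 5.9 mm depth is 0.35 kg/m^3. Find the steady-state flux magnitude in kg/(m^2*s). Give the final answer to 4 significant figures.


Step 1: D = D0 * exp(-Qd/(R*T))
T = 824 + 273.15 = 1097.15 K
D = 4.2293e-04 * exp(-245e3 / (8.314 * 1097.15)) = 9.15266e-16 m^2/s
Step 2: J = D * (C1 - C2) / dx
J = 9.15266e-16 * (3.46 - 0.35) / 5.9e-03
J = 4.825e-13 kg/(m^2*s)


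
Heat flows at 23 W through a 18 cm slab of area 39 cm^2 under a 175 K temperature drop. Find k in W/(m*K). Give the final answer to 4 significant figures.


k = Q*L / (A*dT)
L = 0.18 m, A = 3.9e-03 m^2
k = 23 * 0.18 / (3.9e-03 * 175)
k = 6.066 W/(m*K)


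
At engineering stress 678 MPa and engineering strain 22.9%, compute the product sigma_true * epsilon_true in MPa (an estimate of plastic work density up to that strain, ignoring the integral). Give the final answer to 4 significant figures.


sigma_true = sigma_eng * (1 + epsilon_eng)
sigma_true = 678 * (1 + 0.229) = 833.262 MPa
epsilon_true = ln(1 + epsilon_eng)
epsilon_true = ln(1 + 0.229) = 0.206201
sigma_true * epsilon_true = 833.262 * 0.206201 = 171.8 MPa


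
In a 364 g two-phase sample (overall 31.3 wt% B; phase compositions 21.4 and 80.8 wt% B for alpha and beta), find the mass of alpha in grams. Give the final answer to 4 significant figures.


f_alpha = (C_beta - C0) / (C_beta - C_alpha)
f_alpha = (80.8 - 31.3) / (80.8 - 21.4) = 0.833333
m_alpha = f_alpha * m_total = 0.833333 * 364 = 303.3 g


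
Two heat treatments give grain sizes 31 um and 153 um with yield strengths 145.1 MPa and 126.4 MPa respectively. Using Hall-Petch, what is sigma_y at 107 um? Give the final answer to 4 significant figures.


sigma_y = sigma0 + k / sqrt(d)
1/sqrt(d1) = 1/sqrt(3.1e-05) = 179.605;  1/sqrt(d2) = 80.8452
k = (sigma1 - sigma2) / (1/sqrt(d1) - 1/sqrt(d2)) = (145.1 - 126.4) / (179.605 - 80.8452) = 0.189348 MPa*m^0.5
sigma0 = sigma1 - k/sqrt(d1) = 145.1 - 0.189348*179.605 = 111.092 MPa
sigma_y(d3) = 111.092 + 0.189348 / sqrt(1.07e-04) = 129.4 MPa


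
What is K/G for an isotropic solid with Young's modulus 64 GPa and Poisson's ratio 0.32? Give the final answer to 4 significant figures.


G = E / (2*(1+nu))
G = 64 / (2*(1+0.32)) = 24.2424 GPa
K = E / (3*(1-2*nu))
K = 64 / (3*(1-2*0.32)) = 59.2593 GPa
K/G = 59.2593 / 24.2424 = 2.444


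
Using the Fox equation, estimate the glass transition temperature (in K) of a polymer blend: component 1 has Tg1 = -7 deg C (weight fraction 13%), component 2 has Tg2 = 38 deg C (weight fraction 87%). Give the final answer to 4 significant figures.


1/Tg = w1/Tg1 + w2/Tg2 (in Kelvin)
Tg1 = 266.15 K, Tg2 = 311.15 K
1/Tg = 0.13/266.15 + 0.87/311.15
Tg = 304.5 K


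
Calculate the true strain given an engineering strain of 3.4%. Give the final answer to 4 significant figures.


epsilon_true = ln(1 + epsilon_eng)
epsilon_true = ln(1 + 0.034)
epsilon_true = 0.03343


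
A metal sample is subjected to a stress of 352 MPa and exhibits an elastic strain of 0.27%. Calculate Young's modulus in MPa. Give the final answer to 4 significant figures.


E = sigma / epsilon
epsilon = 0.27% = 2.7e-03
E = 352 / 2.7e-03
E = 130400 MPa


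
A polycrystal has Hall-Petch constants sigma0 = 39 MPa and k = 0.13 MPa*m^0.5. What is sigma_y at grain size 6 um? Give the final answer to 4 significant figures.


sigma_y = sigma0 + k / sqrt(d)
d = 6 um = 6e-06 m
sigma_y = 39 + 0.13 / sqrt(6e-06)
sigma_y = 92.07 MPa


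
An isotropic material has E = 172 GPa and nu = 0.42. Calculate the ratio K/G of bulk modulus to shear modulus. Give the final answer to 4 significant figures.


G = E / (2*(1+nu))
G = 172 / (2*(1+0.42)) = 60.5634 GPa
K = E / (3*(1-2*nu))
K = 172 / (3*(1-2*0.42)) = 358.333 GPa
K/G = 358.333 / 60.5634 = 5.917


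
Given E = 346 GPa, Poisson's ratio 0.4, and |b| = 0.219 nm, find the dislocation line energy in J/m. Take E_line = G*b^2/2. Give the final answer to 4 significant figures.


Step 1: G = E / (2*(1+nu))
G = 346 / (2*(1+0.4)) = 123.571 GPa = 1.23571e+11 Pa
Step 2: E_line = G*b^2/2
b = 0.219 nm = 2.19e-10 m
E_line = 0.5 * 1.23571e+11 * (2.19e-10)^2 = 2.963e-09 J/m


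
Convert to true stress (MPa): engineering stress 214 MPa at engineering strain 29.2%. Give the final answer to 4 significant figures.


sigma_true = sigma_eng * (1 + epsilon_eng)
sigma_true = 214 * (1 + 0.292)
sigma_true = 276.5 MPa


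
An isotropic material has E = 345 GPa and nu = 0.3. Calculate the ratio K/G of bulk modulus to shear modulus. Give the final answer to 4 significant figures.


G = E / (2*(1+nu))
G = 345 / (2*(1+0.3)) = 132.692 GPa
K = E / (3*(1-2*nu))
K = 345 / (3*(1-2*0.3)) = 287.5 GPa
K/G = 287.5 / 132.692 = 2.167


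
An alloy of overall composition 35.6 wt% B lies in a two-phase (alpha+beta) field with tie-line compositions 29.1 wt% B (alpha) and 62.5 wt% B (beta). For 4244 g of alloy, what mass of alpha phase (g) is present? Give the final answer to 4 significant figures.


f_alpha = (C_beta - C0) / (C_beta - C_alpha)
f_alpha = (62.5 - 35.6) / (62.5 - 29.1) = 0.805389
m_alpha = f_alpha * m_total = 0.805389 * 4244 = 3418 g


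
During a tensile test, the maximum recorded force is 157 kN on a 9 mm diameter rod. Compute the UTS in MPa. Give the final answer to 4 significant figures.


A0 = pi*(d/2)^2 = pi*(9/2)^2 = 63.6173 mm^2
UTS = F_max / A0 = 157*1000 / 63.6173
UTS = 2468 MPa


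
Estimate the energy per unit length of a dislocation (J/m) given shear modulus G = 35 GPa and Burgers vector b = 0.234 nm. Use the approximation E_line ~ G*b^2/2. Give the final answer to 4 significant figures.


E = G*b^2/2
b = 0.234 nm = 2.34e-10 m
G = 35 GPa = 3.5e+10 Pa
E = 0.5 * 3.5e+10 * (2.34e-10)^2
E = 9.582e-10 J/m


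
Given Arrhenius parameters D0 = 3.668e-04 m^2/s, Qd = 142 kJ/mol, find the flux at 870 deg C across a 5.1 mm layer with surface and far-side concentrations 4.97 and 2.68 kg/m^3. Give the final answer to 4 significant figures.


Step 1: D = D0 * exp(-Qd/(R*T))
T = 870 + 273.15 = 1143.15 K
D = 3.668e-04 * exp(-142e3 / (8.314 * 1143.15)) = 1.19043e-10 m^2/s
Step 2: J = D * (C1 - C2) / dx
J = 1.19043e-10 * (4.97 - 2.68) / 5.1e-03
J = 5.345e-08 kg/(m^2*s)


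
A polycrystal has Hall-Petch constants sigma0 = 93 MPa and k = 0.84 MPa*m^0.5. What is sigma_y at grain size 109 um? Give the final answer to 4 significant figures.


sigma_y = sigma0 + k / sqrt(d)
d = 109 um = 1.09e-04 m
sigma_y = 93 + 0.84 / sqrt(1.09e-04)
sigma_y = 173.5 MPa


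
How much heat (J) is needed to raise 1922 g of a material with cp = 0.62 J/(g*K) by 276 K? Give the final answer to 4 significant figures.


Q = m * cp * dT
Q = 1922 * 0.62 * 276
Q = 328900 J


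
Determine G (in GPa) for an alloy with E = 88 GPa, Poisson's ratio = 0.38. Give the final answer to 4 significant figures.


G = E / (2*(1+nu))
G = 88 / (2*(1+0.38))
G = 31.88 GPa


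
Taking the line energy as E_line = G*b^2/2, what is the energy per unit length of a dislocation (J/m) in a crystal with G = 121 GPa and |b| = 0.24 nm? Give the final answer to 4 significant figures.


E = G*b^2/2
b = 0.24 nm = 2.4e-10 m
G = 121 GPa = 1.21e+11 Pa
E = 0.5 * 1.21e+11 * (2.4e-10)^2
E = 3.485e-09 J/m


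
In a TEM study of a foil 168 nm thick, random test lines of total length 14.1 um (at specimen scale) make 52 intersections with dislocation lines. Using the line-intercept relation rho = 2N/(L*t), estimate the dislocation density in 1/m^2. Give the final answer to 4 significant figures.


rho = 2N / (L * t)
L = 14.1 um = 1.41e-05 m, t = 168 nm = 1.68e-07 m
rho = 2 * 52 / (1.41e-05 * 1.68e-07)
rho = 4.39e+13 1/m^2


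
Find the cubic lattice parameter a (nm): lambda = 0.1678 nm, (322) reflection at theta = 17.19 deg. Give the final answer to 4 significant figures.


d = lambda / (2*sin(theta))
d = 0.1678 / (2*sin(17.19 deg))
d = 0.283886 nm
a = d * sqrt(h^2+k^2+l^2) = 0.283886 * sqrt(17)
a = 1.17 nm


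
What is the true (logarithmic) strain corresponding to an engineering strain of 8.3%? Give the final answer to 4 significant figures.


epsilon_true = ln(1 + epsilon_eng)
epsilon_true = ln(1 + 0.083)
epsilon_true = 0.07973


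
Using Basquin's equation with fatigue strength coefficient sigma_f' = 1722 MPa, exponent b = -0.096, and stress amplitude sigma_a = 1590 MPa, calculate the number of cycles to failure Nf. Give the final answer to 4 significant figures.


sigma_a = sigma_f' * (2*Nf)^b
2*Nf = (sigma_a / sigma_f')^(1/b)
2*Nf = (1590 / 1722)^(1/-0.096)
2*Nf = 2.29505
Nf = 1.148 cycles


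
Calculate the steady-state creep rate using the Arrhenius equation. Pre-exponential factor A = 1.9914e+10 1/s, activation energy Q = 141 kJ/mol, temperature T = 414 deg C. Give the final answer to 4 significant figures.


rate = A * exp(-Q / (R*T))
T = 414 + 273.15 = 687.15 K
rate = 1.9914e+10 * exp(-141e3 / (8.314 * 687.15))
rate = 0.3806 1/s


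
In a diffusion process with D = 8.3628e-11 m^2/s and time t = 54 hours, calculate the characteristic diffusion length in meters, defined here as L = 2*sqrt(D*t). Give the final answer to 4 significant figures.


t = 54 hr = 194400 s
Diffusion length = 2*sqrt(D*t)
= 2*sqrt(8.3628e-11 * 194400)
= 8.064e-03 m


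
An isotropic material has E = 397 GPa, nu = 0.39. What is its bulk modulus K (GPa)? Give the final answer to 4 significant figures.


K = E / (3*(1-2*nu))
K = 397 / (3*(1-2*0.39))
K = 601.5 GPa


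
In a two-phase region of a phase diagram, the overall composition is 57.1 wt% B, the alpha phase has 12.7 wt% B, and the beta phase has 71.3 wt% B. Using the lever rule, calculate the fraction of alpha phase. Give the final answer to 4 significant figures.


f_alpha = (C_beta - C0) / (C_beta - C_alpha)
f_alpha = (71.3 - 57.1) / (71.3 - 12.7)
f_alpha = 0.2423


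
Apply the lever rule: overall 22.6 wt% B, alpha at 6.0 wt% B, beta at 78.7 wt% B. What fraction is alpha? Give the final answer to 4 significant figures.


f_alpha = (C_beta - C0) / (C_beta - C_alpha)
f_alpha = (78.7 - 22.6) / (78.7 - 6.0)
f_alpha = 0.7717
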